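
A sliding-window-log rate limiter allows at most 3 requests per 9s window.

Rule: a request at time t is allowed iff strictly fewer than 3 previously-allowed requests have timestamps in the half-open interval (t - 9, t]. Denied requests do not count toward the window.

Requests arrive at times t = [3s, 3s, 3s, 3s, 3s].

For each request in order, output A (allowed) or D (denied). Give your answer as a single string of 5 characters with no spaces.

Answer: AAADD

Derivation:
Tracking allowed requests in the window:
  req#1 t=3s: ALLOW
  req#2 t=3s: ALLOW
  req#3 t=3s: ALLOW
  req#4 t=3s: DENY
  req#5 t=3s: DENY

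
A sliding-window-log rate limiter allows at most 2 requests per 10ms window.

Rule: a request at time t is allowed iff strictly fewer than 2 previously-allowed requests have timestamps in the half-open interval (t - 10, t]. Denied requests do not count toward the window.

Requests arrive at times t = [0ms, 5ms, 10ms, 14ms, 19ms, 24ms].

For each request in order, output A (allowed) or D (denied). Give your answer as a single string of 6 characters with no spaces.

Tracking allowed requests in the window:
  req#1 t=0ms: ALLOW
  req#2 t=5ms: ALLOW
  req#3 t=10ms: ALLOW
  req#4 t=14ms: DENY
  req#5 t=19ms: ALLOW
  req#6 t=24ms: ALLOW

Answer: AAADAA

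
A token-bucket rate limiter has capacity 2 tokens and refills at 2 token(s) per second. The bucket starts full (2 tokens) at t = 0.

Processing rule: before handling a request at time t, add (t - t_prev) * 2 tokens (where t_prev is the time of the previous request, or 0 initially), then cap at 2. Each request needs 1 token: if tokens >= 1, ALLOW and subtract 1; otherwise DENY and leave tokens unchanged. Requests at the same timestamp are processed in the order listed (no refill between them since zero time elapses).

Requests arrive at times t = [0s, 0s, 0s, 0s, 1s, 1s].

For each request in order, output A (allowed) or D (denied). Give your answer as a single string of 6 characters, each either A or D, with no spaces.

Answer: AADDAA

Derivation:
Simulating step by step:
  req#1 t=0s: ALLOW
  req#2 t=0s: ALLOW
  req#3 t=0s: DENY
  req#4 t=0s: DENY
  req#5 t=1s: ALLOW
  req#6 t=1s: ALLOW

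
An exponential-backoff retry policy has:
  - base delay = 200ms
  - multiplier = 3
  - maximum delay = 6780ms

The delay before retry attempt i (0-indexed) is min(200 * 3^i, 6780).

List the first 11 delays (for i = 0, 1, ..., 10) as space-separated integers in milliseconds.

Computing each delay:
  i=0: min(200*3^0, 6780) = 200
  i=1: min(200*3^1, 6780) = 600
  i=2: min(200*3^2, 6780) = 1800
  i=3: min(200*3^3, 6780) = 5400
  i=4: min(200*3^4, 6780) = 6780
  i=5: min(200*3^5, 6780) = 6780
  i=6: min(200*3^6, 6780) = 6780
  i=7: min(200*3^7, 6780) = 6780
  i=8: min(200*3^8, 6780) = 6780
  i=9: min(200*3^9, 6780) = 6780
  i=10: min(200*3^10, 6780) = 6780

Answer: 200 600 1800 5400 6780 6780 6780 6780 6780 6780 6780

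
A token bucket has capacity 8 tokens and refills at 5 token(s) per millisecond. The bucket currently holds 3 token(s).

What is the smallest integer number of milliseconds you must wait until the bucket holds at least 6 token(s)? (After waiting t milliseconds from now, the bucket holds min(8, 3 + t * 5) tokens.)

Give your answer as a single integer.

Need 3 + t * 5 >= 6, so t >= 3/5.
Smallest integer t = ceil(3/5) = 1.

Answer: 1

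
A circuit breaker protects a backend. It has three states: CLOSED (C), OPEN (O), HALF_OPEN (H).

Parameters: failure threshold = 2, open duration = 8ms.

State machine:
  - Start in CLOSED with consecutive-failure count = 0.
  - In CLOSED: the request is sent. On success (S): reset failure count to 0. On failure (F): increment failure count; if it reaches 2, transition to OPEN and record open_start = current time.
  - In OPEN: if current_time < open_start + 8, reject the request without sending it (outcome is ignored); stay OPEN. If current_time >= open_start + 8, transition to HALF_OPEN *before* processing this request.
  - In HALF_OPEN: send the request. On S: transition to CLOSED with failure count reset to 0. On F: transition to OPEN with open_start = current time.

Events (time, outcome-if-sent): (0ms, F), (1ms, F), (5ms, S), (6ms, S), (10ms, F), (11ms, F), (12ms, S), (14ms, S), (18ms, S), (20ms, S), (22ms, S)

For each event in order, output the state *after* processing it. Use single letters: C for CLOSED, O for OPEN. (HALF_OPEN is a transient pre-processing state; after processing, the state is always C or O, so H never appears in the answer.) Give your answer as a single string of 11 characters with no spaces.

State after each event:
  event#1 t=0ms outcome=F: state=CLOSED
  event#2 t=1ms outcome=F: state=OPEN
  event#3 t=5ms outcome=S: state=OPEN
  event#4 t=6ms outcome=S: state=OPEN
  event#5 t=10ms outcome=F: state=OPEN
  event#6 t=11ms outcome=F: state=OPEN
  event#7 t=12ms outcome=S: state=OPEN
  event#8 t=14ms outcome=S: state=OPEN
  event#9 t=18ms outcome=S: state=CLOSED
  event#10 t=20ms outcome=S: state=CLOSED
  event#11 t=22ms outcome=S: state=CLOSED

Answer: COOOOOOOCCC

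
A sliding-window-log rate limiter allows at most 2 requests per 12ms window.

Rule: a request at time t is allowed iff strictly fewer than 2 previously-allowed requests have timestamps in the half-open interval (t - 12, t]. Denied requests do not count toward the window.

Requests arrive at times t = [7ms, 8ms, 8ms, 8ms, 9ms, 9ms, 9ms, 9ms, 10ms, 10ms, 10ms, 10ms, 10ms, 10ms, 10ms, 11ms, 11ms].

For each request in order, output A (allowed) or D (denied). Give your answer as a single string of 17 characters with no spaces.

Answer: AADDDDDDDDDDDDDDD

Derivation:
Tracking allowed requests in the window:
  req#1 t=7ms: ALLOW
  req#2 t=8ms: ALLOW
  req#3 t=8ms: DENY
  req#4 t=8ms: DENY
  req#5 t=9ms: DENY
  req#6 t=9ms: DENY
  req#7 t=9ms: DENY
  req#8 t=9ms: DENY
  req#9 t=10ms: DENY
  req#10 t=10ms: DENY
  req#11 t=10ms: DENY
  req#12 t=10ms: DENY
  req#13 t=10ms: DENY
  req#14 t=10ms: DENY
  req#15 t=10ms: DENY
  req#16 t=11ms: DENY
  req#17 t=11ms: DENY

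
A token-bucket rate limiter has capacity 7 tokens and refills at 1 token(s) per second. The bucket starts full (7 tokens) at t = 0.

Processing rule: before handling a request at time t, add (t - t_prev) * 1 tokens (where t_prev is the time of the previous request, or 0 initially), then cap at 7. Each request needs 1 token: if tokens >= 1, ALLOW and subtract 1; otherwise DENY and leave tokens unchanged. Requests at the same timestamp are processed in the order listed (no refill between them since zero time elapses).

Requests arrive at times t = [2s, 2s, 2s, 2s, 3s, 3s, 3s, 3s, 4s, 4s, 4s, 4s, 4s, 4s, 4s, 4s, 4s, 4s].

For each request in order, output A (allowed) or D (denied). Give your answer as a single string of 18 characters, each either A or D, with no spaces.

Simulating step by step:
  req#1 t=2s: ALLOW
  req#2 t=2s: ALLOW
  req#3 t=2s: ALLOW
  req#4 t=2s: ALLOW
  req#5 t=3s: ALLOW
  req#6 t=3s: ALLOW
  req#7 t=3s: ALLOW
  req#8 t=3s: ALLOW
  req#9 t=4s: ALLOW
  req#10 t=4s: DENY
  req#11 t=4s: DENY
  req#12 t=4s: DENY
  req#13 t=4s: DENY
  req#14 t=4s: DENY
  req#15 t=4s: DENY
  req#16 t=4s: DENY
  req#17 t=4s: DENY
  req#18 t=4s: DENY

Answer: AAAAAAAAADDDDDDDDD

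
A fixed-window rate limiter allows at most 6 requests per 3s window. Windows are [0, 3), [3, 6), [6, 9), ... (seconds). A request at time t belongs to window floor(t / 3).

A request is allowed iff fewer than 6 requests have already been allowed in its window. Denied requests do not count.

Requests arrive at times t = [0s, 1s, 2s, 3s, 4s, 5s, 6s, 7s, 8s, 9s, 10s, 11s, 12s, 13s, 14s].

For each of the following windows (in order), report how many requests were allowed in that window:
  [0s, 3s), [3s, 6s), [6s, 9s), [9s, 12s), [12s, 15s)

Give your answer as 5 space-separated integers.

Processing requests:
  req#1 t=0s (window 0): ALLOW
  req#2 t=1s (window 0): ALLOW
  req#3 t=2s (window 0): ALLOW
  req#4 t=3s (window 1): ALLOW
  req#5 t=4s (window 1): ALLOW
  req#6 t=5s (window 1): ALLOW
  req#7 t=6s (window 2): ALLOW
  req#8 t=7s (window 2): ALLOW
  req#9 t=8s (window 2): ALLOW
  req#10 t=9s (window 3): ALLOW
  req#11 t=10s (window 3): ALLOW
  req#12 t=11s (window 3): ALLOW
  req#13 t=12s (window 4): ALLOW
  req#14 t=13s (window 4): ALLOW
  req#15 t=14s (window 4): ALLOW

Allowed counts by window: 3 3 3 3 3

Answer: 3 3 3 3 3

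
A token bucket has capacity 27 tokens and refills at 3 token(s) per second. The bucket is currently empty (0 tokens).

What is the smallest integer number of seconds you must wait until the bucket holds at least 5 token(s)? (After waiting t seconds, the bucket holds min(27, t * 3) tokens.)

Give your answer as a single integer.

Need t * 3 >= 5, so t >= 5/3.
Smallest integer t = ceil(5/3) = 2.

Answer: 2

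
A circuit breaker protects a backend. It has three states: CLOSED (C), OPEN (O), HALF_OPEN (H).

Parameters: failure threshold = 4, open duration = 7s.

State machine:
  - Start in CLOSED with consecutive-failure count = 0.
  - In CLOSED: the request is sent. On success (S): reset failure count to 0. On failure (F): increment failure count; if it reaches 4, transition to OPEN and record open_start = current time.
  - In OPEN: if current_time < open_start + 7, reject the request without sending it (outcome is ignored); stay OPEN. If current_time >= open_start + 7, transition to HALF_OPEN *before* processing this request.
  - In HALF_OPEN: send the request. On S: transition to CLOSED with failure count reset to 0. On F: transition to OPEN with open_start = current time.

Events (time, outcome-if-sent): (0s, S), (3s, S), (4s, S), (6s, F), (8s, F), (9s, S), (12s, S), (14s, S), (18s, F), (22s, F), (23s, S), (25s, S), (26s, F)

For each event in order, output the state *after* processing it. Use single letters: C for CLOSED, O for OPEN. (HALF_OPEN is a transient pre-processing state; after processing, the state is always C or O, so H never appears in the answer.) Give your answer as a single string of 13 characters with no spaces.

State after each event:
  event#1 t=0s outcome=S: state=CLOSED
  event#2 t=3s outcome=S: state=CLOSED
  event#3 t=4s outcome=S: state=CLOSED
  event#4 t=6s outcome=F: state=CLOSED
  event#5 t=8s outcome=F: state=CLOSED
  event#6 t=9s outcome=S: state=CLOSED
  event#7 t=12s outcome=S: state=CLOSED
  event#8 t=14s outcome=S: state=CLOSED
  event#9 t=18s outcome=F: state=CLOSED
  event#10 t=22s outcome=F: state=CLOSED
  event#11 t=23s outcome=S: state=CLOSED
  event#12 t=25s outcome=S: state=CLOSED
  event#13 t=26s outcome=F: state=CLOSED

Answer: CCCCCCCCCCCCC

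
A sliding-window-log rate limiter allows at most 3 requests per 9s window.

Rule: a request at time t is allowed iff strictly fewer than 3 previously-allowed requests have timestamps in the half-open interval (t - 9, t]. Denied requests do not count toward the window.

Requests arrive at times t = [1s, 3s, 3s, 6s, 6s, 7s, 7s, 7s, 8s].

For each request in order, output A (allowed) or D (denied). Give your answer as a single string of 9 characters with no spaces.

Answer: AAADDDDDD

Derivation:
Tracking allowed requests in the window:
  req#1 t=1s: ALLOW
  req#2 t=3s: ALLOW
  req#3 t=3s: ALLOW
  req#4 t=6s: DENY
  req#5 t=6s: DENY
  req#6 t=7s: DENY
  req#7 t=7s: DENY
  req#8 t=7s: DENY
  req#9 t=8s: DENY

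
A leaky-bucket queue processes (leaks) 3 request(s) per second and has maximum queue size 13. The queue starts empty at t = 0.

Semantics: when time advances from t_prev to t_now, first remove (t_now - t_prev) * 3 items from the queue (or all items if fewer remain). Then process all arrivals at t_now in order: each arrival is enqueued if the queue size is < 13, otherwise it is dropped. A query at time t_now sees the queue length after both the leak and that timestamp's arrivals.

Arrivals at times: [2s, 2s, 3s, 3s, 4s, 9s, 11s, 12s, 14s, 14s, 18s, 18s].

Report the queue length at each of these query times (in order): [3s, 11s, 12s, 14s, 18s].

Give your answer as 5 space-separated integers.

Answer: 2 1 1 2 2

Derivation:
Queue lengths at query times:
  query t=3s: backlog = 2
  query t=11s: backlog = 1
  query t=12s: backlog = 1
  query t=14s: backlog = 2
  query t=18s: backlog = 2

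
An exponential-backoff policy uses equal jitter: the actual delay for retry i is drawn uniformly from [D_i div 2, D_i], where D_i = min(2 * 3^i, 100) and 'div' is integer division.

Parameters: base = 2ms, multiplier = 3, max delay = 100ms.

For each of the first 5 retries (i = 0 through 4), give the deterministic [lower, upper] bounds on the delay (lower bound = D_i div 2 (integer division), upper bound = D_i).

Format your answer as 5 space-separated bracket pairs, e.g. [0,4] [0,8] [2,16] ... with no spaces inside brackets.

Computing bounds per retry:
  i=0: D_i=min(2*3^0,100)=2, bounds=[1,2]
  i=1: D_i=min(2*3^1,100)=6, bounds=[3,6]
  i=2: D_i=min(2*3^2,100)=18, bounds=[9,18]
  i=3: D_i=min(2*3^3,100)=54, bounds=[27,54]
  i=4: D_i=min(2*3^4,100)=100, bounds=[50,100]

Answer: [1,2] [3,6] [9,18] [27,54] [50,100]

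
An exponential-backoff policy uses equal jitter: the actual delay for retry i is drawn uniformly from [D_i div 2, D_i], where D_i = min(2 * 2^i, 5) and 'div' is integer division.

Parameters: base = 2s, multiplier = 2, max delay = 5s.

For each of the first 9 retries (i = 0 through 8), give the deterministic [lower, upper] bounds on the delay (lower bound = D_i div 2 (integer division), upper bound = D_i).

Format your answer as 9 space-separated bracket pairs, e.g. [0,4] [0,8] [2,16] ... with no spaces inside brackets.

Answer: [1,2] [2,4] [2,5] [2,5] [2,5] [2,5] [2,5] [2,5] [2,5]

Derivation:
Computing bounds per retry:
  i=0: D_i=min(2*2^0,5)=2, bounds=[1,2]
  i=1: D_i=min(2*2^1,5)=4, bounds=[2,4]
  i=2: D_i=min(2*2^2,5)=5, bounds=[2,5]
  i=3: D_i=min(2*2^3,5)=5, bounds=[2,5]
  i=4: D_i=min(2*2^4,5)=5, bounds=[2,5]
  i=5: D_i=min(2*2^5,5)=5, bounds=[2,5]
  i=6: D_i=min(2*2^6,5)=5, bounds=[2,5]
  i=7: D_i=min(2*2^7,5)=5, bounds=[2,5]
  i=8: D_i=min(2*2^8,5)=5, bounds=[2,5]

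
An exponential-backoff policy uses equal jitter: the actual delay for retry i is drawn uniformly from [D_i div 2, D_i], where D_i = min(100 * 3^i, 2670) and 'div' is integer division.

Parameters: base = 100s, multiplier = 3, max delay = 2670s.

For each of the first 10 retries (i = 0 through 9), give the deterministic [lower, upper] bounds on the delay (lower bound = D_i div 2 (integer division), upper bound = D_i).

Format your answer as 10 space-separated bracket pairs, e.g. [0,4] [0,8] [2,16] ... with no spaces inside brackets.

Computing bounds per retry:
  i=0: D_i=min(100*3^0,2670)=100, bounds=[50,100]
  i=1: D_i=min(100*3^1,2670)=300, bounds=[150,300]
  i=2: D_i=min(100*3^2,2670)=900, bounds=[450,900]
  i=3: D_i=min(100*3^3,2670)=2670, bounds=[1335,2670]
  i=4: D_i=min(100*3^4,2670)=2670, bounds=[1335,2670]
  i=5: D_i=min(100*3^5,2670)=2670, bounds=[1335,2670]
  i=6: D_i=min(100*3^6,2670)=2670, bounds=[1335,2670]
  i=7: D_i=min(100*3^7,2670)=2670, bounds=[1335,2670]
  i=8: D_i=min(100*3^8,2670)=2670, bounds=[1335,2670]
  i=9: D_i=min(100*3^9,2670)=2670, bounds=[1335,2670]

Answer: [50,100] [150,300] [450,900] [1335,2670] [1335,2670] [1335,2670] [1335,2670] [1335,2670] [1335,2670] [1335,2670]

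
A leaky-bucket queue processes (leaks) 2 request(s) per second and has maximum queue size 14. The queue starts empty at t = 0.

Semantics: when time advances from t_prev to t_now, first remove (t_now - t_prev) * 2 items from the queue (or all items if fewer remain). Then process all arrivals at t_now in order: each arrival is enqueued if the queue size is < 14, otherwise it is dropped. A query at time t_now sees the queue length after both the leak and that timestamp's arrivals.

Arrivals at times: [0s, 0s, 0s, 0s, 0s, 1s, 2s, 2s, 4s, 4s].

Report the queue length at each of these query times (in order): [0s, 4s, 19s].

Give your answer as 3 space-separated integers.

Answer: 5 2 0

Derivation:
Queue lengths at query times:
  query t=0s: backlog = 5
  query t=4s: backlog = 2
  query t=19s: backlog = 0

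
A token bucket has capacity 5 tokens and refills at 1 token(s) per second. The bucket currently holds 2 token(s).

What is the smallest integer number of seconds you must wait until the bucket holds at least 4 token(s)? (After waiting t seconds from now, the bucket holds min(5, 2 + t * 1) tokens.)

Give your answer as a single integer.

Need 2 + t * 1 >= 4, so t >= 2/1.
Smallest integer t = ceil(2/1) = 2.

Answer: 2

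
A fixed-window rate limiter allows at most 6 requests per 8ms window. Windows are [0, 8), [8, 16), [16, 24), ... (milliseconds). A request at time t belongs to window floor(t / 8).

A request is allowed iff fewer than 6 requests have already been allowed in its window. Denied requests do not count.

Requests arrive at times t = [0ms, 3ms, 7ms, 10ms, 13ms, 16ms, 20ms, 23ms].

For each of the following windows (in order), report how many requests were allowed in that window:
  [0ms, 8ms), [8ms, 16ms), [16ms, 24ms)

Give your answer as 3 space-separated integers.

Answer: 3 2 3

Derivation:
Processing requests:
  req#1 t=0ms (window 0): ALLOW
  req#2 t=3ms (window 0): ALLOW
  req#3 t=7ms (window 0): ALLOW
  req#4 t=10ms (window 1): ALLOW
  req#5 t=13ms (window 1): ALLOW
  req#6 t=16ms (window 2): ALLOW
  req#7 t=20ms (window 2): ALLOW
  req#8 t=23ms (window 2): ALLOW

Allowed counts by window: 3 2 3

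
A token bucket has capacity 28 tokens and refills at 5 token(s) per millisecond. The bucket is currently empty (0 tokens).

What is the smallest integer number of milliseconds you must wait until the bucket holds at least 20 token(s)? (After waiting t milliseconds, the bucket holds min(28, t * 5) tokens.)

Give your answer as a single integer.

Answer: 4

Derivation:
Need t * 5 >= 20, so t >= 20/5.
Smallest integer t = ceil(20/5) = 4.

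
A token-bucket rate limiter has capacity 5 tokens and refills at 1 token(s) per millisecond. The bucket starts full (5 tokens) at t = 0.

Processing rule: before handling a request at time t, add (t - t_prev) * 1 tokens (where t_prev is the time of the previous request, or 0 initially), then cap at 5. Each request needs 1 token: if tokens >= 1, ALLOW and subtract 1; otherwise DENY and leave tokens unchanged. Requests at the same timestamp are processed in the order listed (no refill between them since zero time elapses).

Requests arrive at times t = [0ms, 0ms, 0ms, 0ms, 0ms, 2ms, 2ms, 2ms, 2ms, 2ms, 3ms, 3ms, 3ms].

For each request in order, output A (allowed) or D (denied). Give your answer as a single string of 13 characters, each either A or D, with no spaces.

Simulating step by step:
  req#1 t=0ms: ALLOW
  req#2 t=0ms: ALLOW
  req#3 t=0ms: ALLOW
  req#4 t=0ms: ALLOW
  req#5 t=0ms: ALLOW
  req#6 t=2ms: ALLOW
  req#7 t=2ms: ALLOW
  req#8 t=2ms: DENY
  req#9 t=2ms: DENY
  req#10 t=2ms: DENY
  req#11 t=3ms: ALLOW
  req#12 t=3ms: DENY
  req#13 t=3ms: DENY

Answer: AAAAAAADDDADD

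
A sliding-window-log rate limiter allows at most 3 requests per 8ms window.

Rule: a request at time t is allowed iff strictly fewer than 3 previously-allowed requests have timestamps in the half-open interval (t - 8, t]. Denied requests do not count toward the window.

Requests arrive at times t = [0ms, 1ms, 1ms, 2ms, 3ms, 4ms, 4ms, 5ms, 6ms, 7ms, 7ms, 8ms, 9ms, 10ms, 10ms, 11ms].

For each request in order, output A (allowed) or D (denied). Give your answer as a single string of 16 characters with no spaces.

Answer: AAADDDDDDDDAAADD

Derivation:
Tracking allowed requests in the window:
  req#1 t=0ms: ALLOW
  req#2 t=1ms: ALLOW
  req#3 t=1ms: ALLOW
  req#4 t=2ms: DENY
  req#5 t=3ms: DENY
  req#6 t=4ms: DENY
  req#7 t=4ms: DENY
  req#8 t=5ms: DENY
  req#9 t=6ms: DENY
  req#10 t=7ms: DENY
  req#11 t=7ms: DENY
  req#12 t=8ms: ALLOW
  req#13 t=9ms: ALLOW
  req#14 t=10ms: ALLOW
  req#15 t=10ms: DENY
  req#16 t=11ms: DENY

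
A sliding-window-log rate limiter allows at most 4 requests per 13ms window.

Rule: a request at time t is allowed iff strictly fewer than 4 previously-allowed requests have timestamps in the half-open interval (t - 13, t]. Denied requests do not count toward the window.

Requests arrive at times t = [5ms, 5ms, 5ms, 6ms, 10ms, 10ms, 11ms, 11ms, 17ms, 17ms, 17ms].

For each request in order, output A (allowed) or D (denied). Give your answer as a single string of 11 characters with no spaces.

Tracking allowed requests in the window:
  req#1 t=5ms: ALLOW
  req#2 t=5ms: ALLOW
  req#3 t=5ms: ALLOW
  req#4 t=6ms: ALLOW
  req#5 t=10ms: DENY
  req#6 t=10ms: DENY
  req#7 t=11ms: DENY
  req#8 t=11ms: DENY
  req#9 t=17ms: DENY
  req#10 t=17ms: DENY
  req#11 t=17ms: DENY

Answer: AAAADDDDDDD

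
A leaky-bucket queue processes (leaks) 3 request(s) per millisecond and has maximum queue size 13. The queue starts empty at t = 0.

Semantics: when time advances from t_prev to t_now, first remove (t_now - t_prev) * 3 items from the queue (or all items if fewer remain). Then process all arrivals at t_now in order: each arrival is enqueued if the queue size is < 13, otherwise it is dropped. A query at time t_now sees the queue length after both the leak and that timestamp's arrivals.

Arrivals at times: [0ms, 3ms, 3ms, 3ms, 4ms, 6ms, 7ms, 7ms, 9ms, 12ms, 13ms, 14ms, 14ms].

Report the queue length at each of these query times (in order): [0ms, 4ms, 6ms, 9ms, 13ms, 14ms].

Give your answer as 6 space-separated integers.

Queue lengths at query times:
  query t=0ms: backlog = 1
  query t=4ms: backlog = 1
  query t=6ms: backlog = 1
  query t=9ms: backlog = 1
  query t=13ms: backlog = 1
  query t=14ms: backlog = 2

Answer: 1 1 1 1 1 2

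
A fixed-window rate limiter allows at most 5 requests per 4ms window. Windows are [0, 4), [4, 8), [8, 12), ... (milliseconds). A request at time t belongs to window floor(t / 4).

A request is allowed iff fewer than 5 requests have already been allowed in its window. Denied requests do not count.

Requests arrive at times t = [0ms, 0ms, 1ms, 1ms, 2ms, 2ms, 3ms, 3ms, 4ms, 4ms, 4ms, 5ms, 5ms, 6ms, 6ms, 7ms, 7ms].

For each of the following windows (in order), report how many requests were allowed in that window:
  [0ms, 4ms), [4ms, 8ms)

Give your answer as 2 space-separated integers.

Processing requests:
  req#1 t=0ms (window 0): ALLOW
  req#2 t=0ms (window 0): ALLOW
  req#3 t=1ms (window 0): ALLOW
  req#4 t=1ms (window 0): ALLOW
  req#5 t=2ms (window 0): ALLOW
  req#6 t=2ms (window 0): DENY
  req#7 t=3ms (window 0): DENY
  req#8 t=3ms (window 0): DENY
  req#9 t=4ms (window 1): ALLOW
  req#10 t=4ms (window 1): ALLOW
  req#11 t=4ms (window 1): ALLOW
  req#12 t=5ms (window 1): ALLOW
  req#13 t=5ms (window 1): ALLOW
  req#14 t=6ms (window 1): DENY
  req#15 t=6ms (window 1): DENY
  req#16 t=7ms (window 1): DENY
  req#17 t=7ms (window 1): DENY

Allowed counts by window: 5 5

Answer: 5 5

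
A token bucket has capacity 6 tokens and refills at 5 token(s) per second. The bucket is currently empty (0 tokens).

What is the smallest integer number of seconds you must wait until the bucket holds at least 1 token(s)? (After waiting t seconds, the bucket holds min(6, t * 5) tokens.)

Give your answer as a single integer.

Need t * 5 >= 1, so t >= 1/5.
Smallest integer t = ceil(1/5) = 1.

Answer: 1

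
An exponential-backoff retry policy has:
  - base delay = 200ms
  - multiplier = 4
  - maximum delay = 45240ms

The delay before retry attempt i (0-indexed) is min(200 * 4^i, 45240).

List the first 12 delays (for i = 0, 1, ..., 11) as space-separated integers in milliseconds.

Computing each delay:
  i=0: min(200*4^0, 45240) = 200
  i=1: min(200*4^1, 45240) = 800
  i=2: min(200*4^2, 45240) = 3200
  i=3: min(200*4^3, 45240) = 12800
  i=4: min(200*4^4, 45240) = 45240
  i=5: min(200*4^5, 45240) = 45240
  i=6: min(200*4^6, 45240) = 45240
  i=7: min(200*4^7, 45240) = 45240
  i=8: min(200*4^8, 45240) = 45240
  i=9: min(200*4^9, 45240) = 45240
  i=10: min(200*4^10, 45240) = 45240
  i=11: min(200*4^11, 45240) = 45240

Answer: 200 800 3200 12800 45240 45240 45240 45240 45240 45240 45240 45240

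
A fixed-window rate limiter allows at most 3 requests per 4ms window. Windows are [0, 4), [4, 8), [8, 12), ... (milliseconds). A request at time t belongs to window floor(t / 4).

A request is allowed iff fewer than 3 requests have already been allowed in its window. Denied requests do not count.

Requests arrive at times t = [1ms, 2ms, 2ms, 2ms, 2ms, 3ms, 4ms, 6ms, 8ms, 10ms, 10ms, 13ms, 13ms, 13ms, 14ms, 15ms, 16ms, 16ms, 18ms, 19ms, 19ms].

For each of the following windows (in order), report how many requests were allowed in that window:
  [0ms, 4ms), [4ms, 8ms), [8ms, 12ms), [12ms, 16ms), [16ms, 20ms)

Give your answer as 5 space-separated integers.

Answer: 3 2 3 3 3

Derivation:
Processing requests:
  req#1 t=1ms (window 0): ALLOW
  req#2 t=2ms (window 0): ALLOW
  req#3 t=2ms (window 0): ALLOW
  req#4 t=2ms (window 0): DENY
  req#5 t=2ms (window 0): DENY
  req#6 t=3ms (window 0): DENY
  req#7 t=4ms (window 1): ALLOW
  req#8 t=6ms (window 1): ALLOW
  req#9 t=8ms (window 2): ALLOW
  req#10 t=10ms (window 2): ALLOW
  req#11 t=10ms (window 2): ALLOW
  req#12 t=13ms (window 3): ALLOW
  req#13 t=13ms (window 3): ALLOW
  req#14 t=13ms (window 3): ALLOW
  req#15 t=14ms (window 3): DENY
  req#16 t=15ms (window 3): DENY
  req#17 t=16ms (window 4): ALLOW
  req#18 t=16ms (window 4): ALLOW
  req#19 t=18ms (window 4): ALLOW
  req#20 t=19ms (window 4): DENY
  req#21 t=19ms (window 4): DENY

Allowed counts by window: 3 2 3 3 3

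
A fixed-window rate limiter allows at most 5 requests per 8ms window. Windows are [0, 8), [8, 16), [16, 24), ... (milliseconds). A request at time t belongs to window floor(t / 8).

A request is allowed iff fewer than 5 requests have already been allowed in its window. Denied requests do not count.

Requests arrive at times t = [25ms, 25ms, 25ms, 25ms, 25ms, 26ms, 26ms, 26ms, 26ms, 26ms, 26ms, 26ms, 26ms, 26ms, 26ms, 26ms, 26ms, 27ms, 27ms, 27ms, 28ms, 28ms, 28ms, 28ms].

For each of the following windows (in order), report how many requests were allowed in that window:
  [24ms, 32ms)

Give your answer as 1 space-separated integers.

Processing requests:
  req#1 t=25ms (window 3): ALLOW
  req#2 t=25ms (window 3): ALLOW
  req#3 t=25ms (window 3): ALLOW
  req#4 t=25ms (window 3): ALLOW
  req#5 t=25ms (window 3): ALLOW
  req#6 t=26ms (window 3): DENY
  req#7 t=26ms (window 3): DENY
  req#8 t=26ms (window 3): DENY
  req#9 t=26ms (window 3): DENY
  req#10 t=26ms (window 3): DENY
  req#11 t=26ms (window 3): DENY
  req#12 t=26ms (window 3): DENY
  req#13 t=26ms (window 3): DENY
  req#14 t=26ms (window 3): DENY
  req#15 t=26ms (window 3): DENY
  req#16 t=26ms (window 3): DENY
  req#17 t=26ms (window 3): DENY
  req#18 t=27ms (window 3): DENY
  req#19 t=27ms (window 3): DENY
  req#20 t=27ms (window 3): DENY
  req#21 t=28ms (window 3): DENY
  req#22 t=28ms (window 3): DENY
  req#23 t=28ms (window 3): DENY
  req#24 t=28ms (window 3): DENY

Allowed counts by window: 5

Answer: 5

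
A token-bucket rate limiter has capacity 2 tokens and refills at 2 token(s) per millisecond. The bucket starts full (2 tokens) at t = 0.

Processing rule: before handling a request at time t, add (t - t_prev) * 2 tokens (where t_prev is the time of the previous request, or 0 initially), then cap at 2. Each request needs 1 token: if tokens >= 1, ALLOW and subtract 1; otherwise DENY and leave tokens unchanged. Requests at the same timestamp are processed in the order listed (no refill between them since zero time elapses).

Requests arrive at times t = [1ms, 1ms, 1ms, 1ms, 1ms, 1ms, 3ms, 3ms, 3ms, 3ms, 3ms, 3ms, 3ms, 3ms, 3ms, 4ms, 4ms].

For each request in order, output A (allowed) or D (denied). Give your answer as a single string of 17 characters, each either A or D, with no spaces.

Simulating step by step:
  req#1 t=1ms: ALLOW
  req#2 t=1ms: ALLOW
  req#3 t=1ms: DENY
  req#4 t=1ms: DENY
  req#5 t=1ms: DENY
  req#6 t=1ms: DENY
  req#7 t=3ms: ALLOW
  req#8 t=3ms: ALLOW
  req#9 t=3ms: DENY
  req#10 t=3ms: DENY
  req#11 t=3ms: DENY
  req#12 t=3ms: DENY
  req#13 t=3ms: DENY
  req#14 t=3ms: DENY
  req#15 t=3ms: DENY
  req#16 t=4ms: ALLOW
  req#17 t=4ms: ALLOW

Answer: AADDDDAADDDDDDDAA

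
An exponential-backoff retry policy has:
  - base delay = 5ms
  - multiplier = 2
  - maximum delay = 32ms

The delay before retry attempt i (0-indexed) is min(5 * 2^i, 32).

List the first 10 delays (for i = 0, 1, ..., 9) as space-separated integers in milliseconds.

Computing each delay:
  i=0: min(5*2^0, 32) = 5
  i=1: min(5*2^1, 32) = 10
  i=2: min(5*2^2, 32) = 20
  i=3: min(5*2^3, 32) = 32
  i=4: min(5*2^4, 32) = 32
  i=5: min(5*2^5, 32) = 32
  i=6: min(5*2^6, 32) = 32
  i=7: min(5*2^7, 32) = 32
  i=8: min(5*2^8, 32) = 32
  i=9: min(5*2^9, 32) = 32

Answer: 5 10 20 32 32 32 32 32 32 32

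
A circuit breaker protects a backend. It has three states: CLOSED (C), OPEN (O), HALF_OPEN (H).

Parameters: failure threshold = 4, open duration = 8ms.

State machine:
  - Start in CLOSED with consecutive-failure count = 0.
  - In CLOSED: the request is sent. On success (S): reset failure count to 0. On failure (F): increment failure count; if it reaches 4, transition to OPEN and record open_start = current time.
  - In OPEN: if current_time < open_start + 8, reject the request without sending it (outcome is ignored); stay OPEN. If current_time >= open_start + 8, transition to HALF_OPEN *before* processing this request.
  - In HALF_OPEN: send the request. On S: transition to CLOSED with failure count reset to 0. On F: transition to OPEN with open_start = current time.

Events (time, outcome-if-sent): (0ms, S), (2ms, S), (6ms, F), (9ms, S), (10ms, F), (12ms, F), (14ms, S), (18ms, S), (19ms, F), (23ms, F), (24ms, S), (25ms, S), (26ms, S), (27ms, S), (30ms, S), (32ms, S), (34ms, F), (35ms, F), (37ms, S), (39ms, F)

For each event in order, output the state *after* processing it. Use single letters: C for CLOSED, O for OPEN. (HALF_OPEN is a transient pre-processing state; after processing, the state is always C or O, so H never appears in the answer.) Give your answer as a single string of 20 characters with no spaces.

Answer: CCCCCCCCCCCCCCCCCCCC

Derivation:
State after each event:
  event#1 t=0ms outcome=S: state=CLOSED
  event#2 t=2ms outcome=S: state=CLOSED
  event#3 t=6ms outcome=F: state=CLOSED
  event#4 t=9ms outcome=S: state=CLOSED
  event#5 t=10ms outcome=F: state=CLOSED
  event#6 t=12ms outcome=F: state=CLOSED
  event#7 t=14ms outcome=S: state=CLOSED
  event#8 t=18ms outcome=S: state=CLOSED
  event#9 t=19ms outcome=F: state=CLOSED
  event#10 t=23ms outcome=F: state=CLOSED
  event#11 t=24ms outcome=S: state=CLOSED
  event#12 t=25ms outcome=S: state=CLOSED
  event#13 t=26ms outcome=S: state=CLOSED
  event#14 t=27ms outcome=S: state=CLOSED
  event#15 t=30ms outcome=S: state=CLOSED
  event#16 t=32ms outcome=S: state=CLOSED
  event#17 t=34ms outcome=F: state=CLOSED
  event#18 t=35ms outcome=F: state=CLOSED
  event#19 t=37ms outcome=S: state=CLOSED
  event#20 t=39ms outcome=F: state=CLOSED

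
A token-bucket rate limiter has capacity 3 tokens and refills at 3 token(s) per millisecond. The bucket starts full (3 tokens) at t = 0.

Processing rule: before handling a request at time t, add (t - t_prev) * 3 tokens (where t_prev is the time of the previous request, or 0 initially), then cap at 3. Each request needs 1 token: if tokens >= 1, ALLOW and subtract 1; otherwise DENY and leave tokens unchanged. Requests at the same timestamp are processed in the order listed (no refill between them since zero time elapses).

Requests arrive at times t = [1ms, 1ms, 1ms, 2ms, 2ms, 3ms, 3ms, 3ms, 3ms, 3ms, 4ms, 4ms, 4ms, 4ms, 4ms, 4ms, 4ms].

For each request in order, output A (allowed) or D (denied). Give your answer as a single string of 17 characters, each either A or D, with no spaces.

Answer: AAAAAAAADDAAADDDD

Derivation:
Simulating step by step:
  req#1 t=1ms: ALLOW
  req#2 t=1ms: ALLOW
  req#3 t=1ms: ALLOW
  req#4 t=2ms: ALLOW
  req#5 t=2ms: ALLOW
  req#6 t=3ms: ALLOW
  req#7 t=3ms: ALLOW
  req#8 t=3ms: ALLOW
  req#9 t=3ms: DENY
  req#10 t=3ms: DENY
  req#11 t=4ms: ALLOW
  req#12 t=4ms: ALLOW
  req#13 t=4ms: ALLOW
  req#14 t=4ms: DENY
  req#15 t=4ms: DENY
  req#16 t=4ms: DENY
  req#17 t=4ms: DENY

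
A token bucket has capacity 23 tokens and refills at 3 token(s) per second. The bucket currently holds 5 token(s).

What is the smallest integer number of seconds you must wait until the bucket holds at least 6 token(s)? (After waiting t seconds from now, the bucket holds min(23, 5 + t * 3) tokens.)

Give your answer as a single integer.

Need 5 + t * 3 >= 6, so t >= 1/3.
Smallest integer t = ceil(1/3) = 1.

Answer: 1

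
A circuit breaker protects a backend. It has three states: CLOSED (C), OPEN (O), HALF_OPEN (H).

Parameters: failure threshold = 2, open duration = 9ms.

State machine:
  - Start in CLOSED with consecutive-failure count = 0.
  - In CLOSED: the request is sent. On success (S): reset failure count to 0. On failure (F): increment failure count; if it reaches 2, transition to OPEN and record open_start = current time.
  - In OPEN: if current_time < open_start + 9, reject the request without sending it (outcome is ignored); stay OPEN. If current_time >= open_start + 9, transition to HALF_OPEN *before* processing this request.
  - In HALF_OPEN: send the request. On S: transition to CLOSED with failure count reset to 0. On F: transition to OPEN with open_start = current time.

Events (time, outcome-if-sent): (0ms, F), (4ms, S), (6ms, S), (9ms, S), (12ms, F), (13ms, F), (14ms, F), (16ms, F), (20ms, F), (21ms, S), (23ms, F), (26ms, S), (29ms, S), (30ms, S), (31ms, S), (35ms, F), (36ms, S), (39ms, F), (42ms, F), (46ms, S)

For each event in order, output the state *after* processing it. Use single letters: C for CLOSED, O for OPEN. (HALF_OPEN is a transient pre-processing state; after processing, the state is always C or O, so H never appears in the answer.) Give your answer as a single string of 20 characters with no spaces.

State after each event:
  event#1 t=0ms outcome=F: state=CLOSED
  event#2 t=4ms outcome=S: state=CLOSED
  event#3 t=6ms outcome=S: state=CLOSED
  event#4 t=9ms outcome=S: state=CLOSED
  event#5 t=12ms outcome=F: state=CLOSED
  event#6 t=13ms outcome=F: state=OPEN
  event#7 t=14ms outcome=F: state=OPEN
  event#8 t=16ms outcome=F: state=OPEN
  event#9 t=20ms outcome=F: state=OPEN
  event#10 t=21ms outcome=S: state=OPEN
  event#11 t=23ms outcome=F: state=OPEN
  event#12 t=26ms outcome=S: state=OPEN
  event#13 t=29ms outcome=S: state=OPEN
  event#14 t=30ms outcome=S: state=OPEN
  event#15 t=31ms outcome=S: state=OPEN
  event#16 t=35ms outcome=F: state=OPEN
  event#17 t=36ms outcome=S: state=OPEN
  event#18 t=39ms outcome=F: state=OPEN
  event#19 t=42ms outcome=F: state=OPEN
  event#20 t=46ms outcome=S: state=CLOSED

Answer: CCCCCOOOOOOOOOOOOOOC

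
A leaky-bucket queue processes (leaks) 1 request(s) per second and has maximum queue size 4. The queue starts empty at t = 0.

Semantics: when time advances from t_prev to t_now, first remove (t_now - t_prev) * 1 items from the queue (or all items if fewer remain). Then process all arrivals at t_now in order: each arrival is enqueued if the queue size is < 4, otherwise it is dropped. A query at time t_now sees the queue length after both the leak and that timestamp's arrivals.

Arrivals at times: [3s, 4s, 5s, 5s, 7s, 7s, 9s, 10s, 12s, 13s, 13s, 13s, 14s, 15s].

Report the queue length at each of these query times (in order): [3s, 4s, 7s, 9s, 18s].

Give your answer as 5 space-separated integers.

Queue lengths at query times:
  query t=3s: backlog = 1
  query t=4s: backlog = 1
  query t=7s: backlog = 2
  query t=9s: backlog = 1
  query t=18s: backlog = 0

Answer: 1 1 2 1 0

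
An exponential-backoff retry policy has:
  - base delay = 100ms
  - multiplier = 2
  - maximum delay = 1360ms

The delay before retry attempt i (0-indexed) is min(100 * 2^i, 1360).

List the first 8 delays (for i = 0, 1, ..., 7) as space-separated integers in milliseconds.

Computing each delay:
  i=0: min(100*2^0, 1360) = 100
  i=1: min(100*2^1, 1360) = 200
  i=2: min(100*2^2, 1360) = 400
  i=3: min(100*2^3, 1360) = 800
  i=4: min(100*2^4, 1360) = 1360
  i=5: min(100*2^5, 1360) = 1360
  i=6: min(100*2^6, 1360) = 1360
  i=7: min(100*2^7, 1360) = 1360

Answer: 100 200 400 800 1360 1360 1360 1360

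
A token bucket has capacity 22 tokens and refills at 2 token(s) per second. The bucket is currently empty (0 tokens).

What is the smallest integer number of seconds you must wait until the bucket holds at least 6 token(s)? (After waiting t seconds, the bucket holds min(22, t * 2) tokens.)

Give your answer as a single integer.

Need t * 2 >= 6, so t >= 6/2.
Smallest integer t = ceil(6/2) = 3.

Answer: 3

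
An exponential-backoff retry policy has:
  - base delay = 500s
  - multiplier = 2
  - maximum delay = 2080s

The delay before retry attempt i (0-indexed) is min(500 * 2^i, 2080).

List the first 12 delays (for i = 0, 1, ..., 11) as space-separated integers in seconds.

Answer: 500 1000 2000 2080 2080 2080 2080 2080 2080 2080 2080 2080

Derivation:
Computing each delay:
  i=0: min(500*2^0, 2080) = 500
  i=1: min(500*2^1, 2080) = 1000
  i=2: min(500*2^2, 2080) = 2000
  i=3: min(500*2^3, 2080) = 2080
  i=4: min(500*2^4, 2080) = 2080
  i=5: min(500*2^5, 2080) = 2080
  i=6: min(500*2^6, 2080) = 2080
  i=7: min(500*2^7, 2080) = 2080
  i=8: min(500*2^8, 2080) = 2080
  i=9: min(500*2^9, 2080) = 2080
  i=10: min(500*2^10, 2080) = 2080
  i=11: min(500*2^11, 2080) = 2080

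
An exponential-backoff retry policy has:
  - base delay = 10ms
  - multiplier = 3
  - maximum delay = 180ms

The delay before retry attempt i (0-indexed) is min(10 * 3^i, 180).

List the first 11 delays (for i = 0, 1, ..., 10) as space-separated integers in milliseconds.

Answer: 10 30 90 180 180 180 180 180 180 180 180

Derivation:
Computing each delay:
  i=0: min(10*3^0, 180) = 10
  i=1: min(10*3^1, 180) = 30
  i=2: min(10*3^2, 180) = 90
  i=3: min(10*3^3, 180) = 180
  i=4: min(10*3^4, 180) = 180
  i=5: min(10*3^5, 180) = 180
  i=6: min(10*3^6, 180) = 180
  i=7: min(10*3^7, 180) = 180
  i=8: min(10*3^8, 180) = 180
  i=9: min(10*3^9, 180) = 180
  i=10: min(10*3^10, 180) = 180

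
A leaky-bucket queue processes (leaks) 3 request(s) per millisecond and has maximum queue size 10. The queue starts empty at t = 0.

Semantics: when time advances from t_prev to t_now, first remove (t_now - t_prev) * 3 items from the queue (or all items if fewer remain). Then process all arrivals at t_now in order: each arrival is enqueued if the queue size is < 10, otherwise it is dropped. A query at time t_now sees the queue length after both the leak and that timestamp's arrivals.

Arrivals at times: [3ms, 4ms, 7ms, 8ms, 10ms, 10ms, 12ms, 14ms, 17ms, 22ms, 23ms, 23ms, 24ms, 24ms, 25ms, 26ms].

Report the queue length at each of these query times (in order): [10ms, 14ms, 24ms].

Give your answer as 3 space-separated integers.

Answer: 2 1 2

Derivation:
Queue lengths at query times:
  query t=10ms: backlog = 2
  query t=14ms: backlog = 1
  query t=24ms: backlog = 2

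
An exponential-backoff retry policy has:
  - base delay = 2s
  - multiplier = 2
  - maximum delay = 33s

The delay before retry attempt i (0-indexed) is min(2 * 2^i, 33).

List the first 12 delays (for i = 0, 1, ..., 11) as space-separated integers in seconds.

Answer: 2 4 8 16 32 33 33 33 33 33 33 33

Derivation:
Computing each delay:
  i=0: min(2*2^0, 33) = 2
  i=1: min(2*2^1, 33) = 4
  i=2: min(2*2^2, 33) = 8
  i=3: min(2*2^3, 33) = 16
  i=4: min(2*2^4, 33) = 32
  i=5: min(2*2^5, 33) = 33
  i=6: min(2*2^6, 33) = 33
  i=7: min(2*2^7, 33) = 33
  i=8: min(2*2^8, 33) = 33
  i=9: min(2*2^9, 33) = 33
  i=10: min(2*2^10, 33) = 33
  i=11: min(2*2^11, 33) = 33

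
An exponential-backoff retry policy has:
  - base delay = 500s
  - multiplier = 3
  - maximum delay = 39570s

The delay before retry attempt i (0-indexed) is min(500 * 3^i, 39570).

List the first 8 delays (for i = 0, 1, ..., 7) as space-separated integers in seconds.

Answer: 500 1500 4500 13500 39570 39570 39570 39570

Derivation:
Computing each delay:
  i=0: min(500*3^0, 39570) = 500
  i=1: min(500*3^1, 39570) = 1500
  i=2: min(500*3^2, 39570) = 4500
  i=3: min(500*3^3, 39570) = 13500
  i=4: min(500*3^4, 39570) = 39570
  i=5: min(500*3^5, 39570) = 39570
  i=6: min(500*3^6, 39570) = 39570
  i=7: min(500*3^7, 39570) = 39570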